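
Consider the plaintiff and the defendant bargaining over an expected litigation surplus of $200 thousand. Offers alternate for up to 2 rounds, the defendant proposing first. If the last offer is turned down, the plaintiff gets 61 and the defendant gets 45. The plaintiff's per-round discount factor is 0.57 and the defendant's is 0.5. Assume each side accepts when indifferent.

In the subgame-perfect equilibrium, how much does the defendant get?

111.65

Round 2 (the plaintiff proposes): the defendant gets 45 if talks fail, so the plaintiff offers 45 and keeps 155.
Round 1 (the defendant proposes): the plaintiff can get 155 next round, worth 0.57 × 155 = 88.35 now. The defendant offers 88.35 and keeps 200 − 88.35 = 111.65.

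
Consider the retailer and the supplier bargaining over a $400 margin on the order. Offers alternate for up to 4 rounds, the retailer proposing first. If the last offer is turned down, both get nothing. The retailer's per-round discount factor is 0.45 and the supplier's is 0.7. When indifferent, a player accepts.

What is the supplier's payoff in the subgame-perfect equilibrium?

Round 4 (the supplier proposes): the retailer will accept anything ≥ 0, so the supplier offers 0 and keeps 400.
Round 3 (the retailer proposes): the supplier can get 400 next round, worth 0.7 × 400 = 280 now, so the retailer offers 280, keeping 120.
Round 2 (the supplier proposes): the retailer can get 120 next round, worth 0.45 × 120 = 54 now; the supplier offers that and keeps 346.
Round 1 (the retailer proposes): the supplier can get 346 next round, worth 0.7 × 346 = 242.2 now. The retailer offers 242.2 and keeps 400 − 242.2 = 157.8.

242.2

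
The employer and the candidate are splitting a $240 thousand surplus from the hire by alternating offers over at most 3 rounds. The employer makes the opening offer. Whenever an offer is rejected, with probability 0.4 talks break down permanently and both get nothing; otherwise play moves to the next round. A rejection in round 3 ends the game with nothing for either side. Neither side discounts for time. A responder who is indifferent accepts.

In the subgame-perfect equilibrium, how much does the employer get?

Round 3 (the employer proposes): rejection yields 0 for the candidate; the employer offers 0 and keeps 240.
Round 2 (the candidate proposes): rejecting gives the employer an expected 0.6 × 240 = 144; the candidate offers that and keeps 96.
Round 1 (the employer proposes): rejecting gives the candidate an expected 0.6 × 96 = 57.6, so the employer offers 57.6, keeping 182.4.

182.4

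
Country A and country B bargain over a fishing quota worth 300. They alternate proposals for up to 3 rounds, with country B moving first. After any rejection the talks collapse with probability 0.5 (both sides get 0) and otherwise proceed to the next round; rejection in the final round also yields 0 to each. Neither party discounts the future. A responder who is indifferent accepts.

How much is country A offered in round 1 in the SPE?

Round 3 (country B proposes): country A will accept anything ≥ 0, so country B offers 0 and keeps 300.
Round 2 (country A proposes): rejecting gives country B an expected 0.5 × 300 = 150; country A offers that and keeps 150.
Round 1 (country B proposes): rejecting gives country A an expected 0.5 × 150 = 75. Country B offers 75 and keeps 300 − 75 = 225.

75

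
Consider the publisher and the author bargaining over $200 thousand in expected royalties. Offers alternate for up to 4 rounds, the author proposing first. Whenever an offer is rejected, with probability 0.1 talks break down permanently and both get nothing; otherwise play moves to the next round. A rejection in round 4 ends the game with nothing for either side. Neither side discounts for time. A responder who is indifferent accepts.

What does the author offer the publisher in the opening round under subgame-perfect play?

163.8

Round 4 (the publisher proposes): the author will accept anything ≥ 0, so the publisher offers 0 and keeps 200.
Round 3 (the author proposes): rejecting gives the publisher an expected 0.9 × 200 = 180. The author offers 180 and keeps 200 − 180 = 20.
Round 2 (the publisher proposes): rejecting gives the author an expected 0.9 × 20 = 18. The publisher offers 18 and keeps 200 − 18 = 182.
Round 1 (the author proposes): rejecting gives the publisher an expected 0.9 × 182 = 163.8, so the author offers 163.8, keeping 36.2.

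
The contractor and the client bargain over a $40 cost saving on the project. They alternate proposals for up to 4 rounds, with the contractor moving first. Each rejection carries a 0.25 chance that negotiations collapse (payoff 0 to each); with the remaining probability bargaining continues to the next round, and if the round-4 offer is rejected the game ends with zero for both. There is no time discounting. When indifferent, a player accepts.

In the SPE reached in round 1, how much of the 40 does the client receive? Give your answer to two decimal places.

Round 4 (the client proposes): rejection yields 0 for the contractor; the client offers 0 and keeps 40.
Round 3 (the contractor proposes): rejecting gives the client an expected 0.75 × 40 = 30; the contractor offers that and keeps 10.
Round 2 (the client proposes): rejecting gives the contractor an expected 0.75 × 10 = 7.5, so the client offers 7.5, keeping 32.5.
Round 1 (the contractor proposes): rejecting gives the client an expected 0.75 × 32.5 = 24.375. The contractor offers 24.375 and keeps 40 − 24.375 = 15.625.

24.38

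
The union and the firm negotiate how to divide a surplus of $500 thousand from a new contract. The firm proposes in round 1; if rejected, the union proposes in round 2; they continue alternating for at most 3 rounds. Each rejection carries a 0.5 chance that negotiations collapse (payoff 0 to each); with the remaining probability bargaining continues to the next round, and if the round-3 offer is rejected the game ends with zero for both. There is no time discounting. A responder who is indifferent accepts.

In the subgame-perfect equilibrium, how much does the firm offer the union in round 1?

125

By backward induction:
Round 3 (the firm proposes): the union will accept anything ≥ 0, so the firm offers 0 and keeps 500.
Round 2 (the union proposes): rejecting gives the firm an expected 0.5 × 500 = 250; the union offers that and keeps 250.
Round 1 (the firm proposes): rejecting gives the union an expected 0.5 × 250 = 125, so the firm offers 125, keeping 375.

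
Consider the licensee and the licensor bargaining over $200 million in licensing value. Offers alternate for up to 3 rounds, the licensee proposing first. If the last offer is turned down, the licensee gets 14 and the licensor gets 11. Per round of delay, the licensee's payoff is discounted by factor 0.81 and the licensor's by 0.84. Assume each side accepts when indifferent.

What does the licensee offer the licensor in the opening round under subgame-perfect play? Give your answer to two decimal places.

By backward induction:
Round 3 (the licensee proposes): the licensor gets 11 if talks fail, so the licensee offers 11 and keeps 189.
Round 2 (the licensor proposes): the licensee can get 189 next round, worth 0.81 × 189 = 153.09 now. The licensor offers 153.09 and keeps 200 − 153.09 = 46.91.
Round 1 (the licensee proposes): the licensor can get 46.91 next round, worth 0.84 × 46.91 = 39.4044 now; the licensee offers that and keeps 160.5956.

39.40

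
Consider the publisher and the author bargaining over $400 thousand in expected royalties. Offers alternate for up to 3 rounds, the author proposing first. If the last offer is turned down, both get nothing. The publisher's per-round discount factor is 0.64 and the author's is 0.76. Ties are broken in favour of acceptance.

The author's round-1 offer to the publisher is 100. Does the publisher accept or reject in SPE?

Accept

Round 3 (the author proposes): the publisher will accept anything ≥ 0, so the author offers 0 and keeps 400.
Round 2 (the publisher proposes): the author can get 400 next round, worth 0.76 × 400 = 304 now; the publisher offers that and keeps 96.
So by rejecting in round 1, the publisher gets 96 next round, worth 0.64 × 96 = 61.44 now.
Offer 100 ≥ 61.44, so the publisher accepts.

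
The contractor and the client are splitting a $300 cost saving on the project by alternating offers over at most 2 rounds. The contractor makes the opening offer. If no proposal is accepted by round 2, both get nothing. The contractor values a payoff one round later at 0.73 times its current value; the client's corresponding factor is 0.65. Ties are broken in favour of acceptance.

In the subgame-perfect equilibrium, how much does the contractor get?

Round 2 (the client proposes): the contractor will accept anything ≥ 0, so the client offers 0 and keeps 300.
Round 1 (the contractor proposes): the client can get 300 next round, worth 0.65 × 300 = 195 now; the contractor offers that and keeps 105.

105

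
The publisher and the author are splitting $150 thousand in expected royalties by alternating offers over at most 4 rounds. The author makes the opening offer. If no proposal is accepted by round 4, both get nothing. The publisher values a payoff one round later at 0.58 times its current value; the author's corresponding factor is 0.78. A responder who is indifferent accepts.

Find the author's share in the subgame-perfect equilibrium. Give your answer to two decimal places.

91.50

Round 4 (the publisher proposes): the author will accept anything ≥ 0, so the publisher offers 0 and keeps 150.
Round 3 (the author proposes): the publisher can get 150 next round, worth 0.58 × 150 = 87 now, so the author offers 87, keeping 63.
Round 2 (the publisher proposes): the author can get 63 next round, worth 0.78 × 63 = 49.14 now. The publisher offers 49.14 and keeps 150 − 49.14 = 100.86.
Round 1 (the author proposes): the publisher can get 100.86 next round, worth 0.58 × 100.86 = 58.4988 now. The author offers 58.4988 and keeps 150 − 58.4988 = 91.5012.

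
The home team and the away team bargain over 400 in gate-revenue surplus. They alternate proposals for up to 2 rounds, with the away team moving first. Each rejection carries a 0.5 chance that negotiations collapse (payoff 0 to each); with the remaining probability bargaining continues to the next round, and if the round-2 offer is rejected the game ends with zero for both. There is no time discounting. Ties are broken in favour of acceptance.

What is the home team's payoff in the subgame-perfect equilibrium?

200

By backward induction:
Round 2 (the home team proposes): rejection yields 0 for the away team; the home team offers 0 and keeps 400.
Round 1 (the away team proposes): rejecting gives the home team an expected 0.5 × 400 = 200. The away team offers 200 and keeps 400 − 200 = 200.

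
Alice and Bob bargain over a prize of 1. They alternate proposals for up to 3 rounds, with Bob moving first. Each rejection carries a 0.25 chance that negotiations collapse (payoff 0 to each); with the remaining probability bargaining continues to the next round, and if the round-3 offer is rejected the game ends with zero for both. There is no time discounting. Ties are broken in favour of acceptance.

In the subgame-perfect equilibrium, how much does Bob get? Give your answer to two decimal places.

Round 3 (Bob proposes): rejection yields 0 for Alice; Bob offers 0 and keeps 1.
Round 2 (Alice proposes): rejecting gives Bob an expected 0.75 × 1 = 0.75, so Alice offers 0.75, keeping 0.25.
Round 1 (Bob proposes): rejecting gives Alice an expected 0.75 × 0.25 = 0.1875; Bob offers that and keeps 0.8125.

0.81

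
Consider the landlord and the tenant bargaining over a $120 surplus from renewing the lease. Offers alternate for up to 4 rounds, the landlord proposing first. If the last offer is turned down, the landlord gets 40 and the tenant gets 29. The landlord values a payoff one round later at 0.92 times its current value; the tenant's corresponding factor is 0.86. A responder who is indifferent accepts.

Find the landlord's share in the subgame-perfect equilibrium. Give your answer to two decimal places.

Round 4 (the tenant proposes): the landlord gets 40 if talks fail, so the tenant offers 40 and keeps 80.
Round 3 (the landlord proposes): the tenant can get 80 next round, worth 0.86 × 80 = 68.8 now, so the landlord offers 68.8, keeping 51.2.
Round 2 (the tenant proposes): the landlord can get 51.2 next round, worth 0.92 × 51.2 = 47.104 now. The tenant offers 47.104 and keeps 120 − 47.104 = 72.896.
Round 1 (the landlord proposes): the tenant can get 72.896 next round, worth 0.86 × 72.896 = 62.69056 now, so the landlord offers 62.69056, keeping 57.30944.

57.31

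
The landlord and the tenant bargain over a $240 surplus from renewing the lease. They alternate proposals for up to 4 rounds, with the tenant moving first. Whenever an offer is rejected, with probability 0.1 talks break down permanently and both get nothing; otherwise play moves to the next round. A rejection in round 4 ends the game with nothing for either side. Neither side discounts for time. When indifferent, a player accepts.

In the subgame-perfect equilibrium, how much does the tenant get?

43.44

Round 4 (the landlord proposes): rejection yields 0 for the tenant; the landlord offers 0 and keeps 240.
Round 3 (the tenant proposes): rejecting gives the landlord an expected 0.9 × 240 = 216; the tenant offers that and keeps 24.
Round 2 (the landlord proposes): rejecting gives the tenant an expected 0.9 × 24 = 21.6, so the landlord offers 21.6, keeping 218.4.
Round 1 (the tenant proposes): rejecting gives the landlord an expected 0.9 × 218.4 = 196.56; the tenant offers that and keeps 43.44.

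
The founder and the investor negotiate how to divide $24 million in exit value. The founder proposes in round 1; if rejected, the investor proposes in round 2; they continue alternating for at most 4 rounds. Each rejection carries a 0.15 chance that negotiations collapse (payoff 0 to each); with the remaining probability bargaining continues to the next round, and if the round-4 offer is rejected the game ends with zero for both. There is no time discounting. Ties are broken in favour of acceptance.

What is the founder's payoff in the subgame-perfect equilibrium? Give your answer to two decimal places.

Round 4 (the investor proposes): the founder will accept anything ≥ 0, so the investor offers 0 and keeps 24.
Round 3 (the founder proposes): rejecting gives the investor an expected 0.85 × 24 = 20.4, so the founder offers 20.4, keeping 3.6.
Round 2 (the investor proposes): rejecting gives the founder an expected 0.85 × 3.6 = 3.06, so the investor offers 3.06, keeping 20.94.
Round 1 (the founder proposes): rejecting gives the investor an expected 0.85 × 20.94 = 17.799; the founder offers that and keeps 6.201.

6.20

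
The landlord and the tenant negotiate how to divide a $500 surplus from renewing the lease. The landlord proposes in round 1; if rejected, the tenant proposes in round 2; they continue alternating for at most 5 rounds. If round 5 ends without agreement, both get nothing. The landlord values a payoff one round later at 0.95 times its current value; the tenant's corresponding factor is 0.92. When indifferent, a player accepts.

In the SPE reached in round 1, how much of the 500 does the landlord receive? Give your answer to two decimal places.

456.90

Round 5 (the landlord proposes): the tenant will accept anything ≥ 0, so the landlord offers 0 and keeps 500.
Round 4 (the tenant proposes): the landlord can get 500 next round, worth 0.95 × 500 = 475 now, so the tenant offers 475, keeping 25.
Round 3 (the landlord proposes): the tenant can get 25 next round, worth 0.92 × 25 = 23 now, so the landlord offers 23, keeping 477.
Round 2 (the tenant proposes): the landlord can get 477 next round, worth 0.95 × 477 = 453.15 now. The tenant offers 453.15 and keeps 500 − 453.15 = 46.85.
Round 1 (the landlord proposes): the tenant can get 46.85 next round, worth 0.92 × 46.85 = 43.102 now. The landlord offers 43.102 and keeps 500 − 43.102 = 456.898.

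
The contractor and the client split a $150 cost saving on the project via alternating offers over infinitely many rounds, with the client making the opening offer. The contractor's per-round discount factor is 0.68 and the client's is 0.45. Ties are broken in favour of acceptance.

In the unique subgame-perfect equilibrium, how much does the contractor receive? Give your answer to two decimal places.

In a stationary SPE each proposer offers the other exactly their discounted continuation value.
If the client keeps x when proposing and the contractor keeps y when proposing, then x = 150 − 0.68y and y = 150 − 0.45x.
Solving: x = 150(1 − 0.68) / (1 − 0.45·0.68) = 48 / 0.694 ≈ 69.1643.
The contractor gets 150 − 69.1643 ≈ 80.8357.

80.84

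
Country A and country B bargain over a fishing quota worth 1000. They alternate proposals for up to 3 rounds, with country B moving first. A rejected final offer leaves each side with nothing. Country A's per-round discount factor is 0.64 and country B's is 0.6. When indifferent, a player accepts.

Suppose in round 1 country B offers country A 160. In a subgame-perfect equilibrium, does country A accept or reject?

Reject

Round 3 (country B proposes): country A will accept anything ≥ 0, so country B offers 0 and keeps 1000.
Round 2 (country A proposes): country B can get 1000 next round, worth 0.6 × 1000 = 600 now; country A offers that and keeps 400.
So by rejecting in round 1, country A gets 400 next round, worth 0.64 × 400 = 256 now.
Offer 160 < 256, so country A rejects.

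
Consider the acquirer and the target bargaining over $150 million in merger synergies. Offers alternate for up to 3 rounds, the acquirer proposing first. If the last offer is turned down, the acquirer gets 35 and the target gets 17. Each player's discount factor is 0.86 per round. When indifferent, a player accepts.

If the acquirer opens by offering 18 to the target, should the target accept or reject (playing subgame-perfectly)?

Reject

Work out the target's continuation value if the offer is rejected.
Round 3 (the acquirer proposes): the target gets 17 if talks fail, so the acquirer offers 17 and keeps 133.
Round 2 (the target proposes): the acquirer can get 133 next round, worth 0.86 × 133 = 114.38 now; the target offers that and keeps 35.62.
So by rejecting in round 1, the target gets 35.62 next round, worth 0.86 × 35.62 = 30.6332 now.
Offer 18 < 30.6332, so the target rejects.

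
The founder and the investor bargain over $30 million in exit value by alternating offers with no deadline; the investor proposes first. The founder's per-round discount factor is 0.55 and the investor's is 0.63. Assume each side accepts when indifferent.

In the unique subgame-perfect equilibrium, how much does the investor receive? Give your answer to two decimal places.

20.66

Let x be the investor's share when the investor proposes and y be the founder's share when the founder proposes.
The founder accepts iff offered ≥ 0.55·y, so x = 30 − 0.55y. Symmetrically y = 30 − 0.63x.
Substituting: x = 30 − 0.55(30 − 0.63x), giving x(1 − 0.63·0.55) = 30(1 − 0.55).
So x = 30 × 0.45 / 0.6535 ≈ 20.6580, and the founder receives 30 − x ≈ 9.3420.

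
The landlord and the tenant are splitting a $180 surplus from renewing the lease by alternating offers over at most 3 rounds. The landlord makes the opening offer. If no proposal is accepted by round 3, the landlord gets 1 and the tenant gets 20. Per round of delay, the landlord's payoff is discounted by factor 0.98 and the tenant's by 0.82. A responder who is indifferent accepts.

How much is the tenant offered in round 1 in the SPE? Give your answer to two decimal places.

19.02

Round 3 (the landlord proposes): the tenant gets 20 if talks fail, so the landlord offers 20 and keeps 160.
Round 2 (the tenant proposes): the landlord can get 160 next round, worth 0.98 × 160 = 156.8 now; the tenant offers that and keeps 23.2.
Round 1 (the landlord proposes): the tenant can get 23.2 next round, worth 0.82 × 23.2 = 19.024 now. The landlord offers 19.024 and keeps 180 − 19.024 = 160.976.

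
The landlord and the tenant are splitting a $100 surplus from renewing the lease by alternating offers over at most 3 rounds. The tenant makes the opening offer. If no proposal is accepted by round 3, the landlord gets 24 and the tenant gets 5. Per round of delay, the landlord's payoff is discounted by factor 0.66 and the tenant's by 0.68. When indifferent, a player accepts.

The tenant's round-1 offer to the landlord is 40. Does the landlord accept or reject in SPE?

Round 3 (the tenant proposes): the landlord gets 24 if talks fail, so the tenant offers 24 and keeps 76.
Round 2 (the landlord proposes): the tenant can get 76 next round, worth 0.68 × 76 = 51.68 now; the landlord offers that and keeps 48.32.
So by rejecting in round 1, the landlord gets 48.32 next round, worth 0.66 × 48.32 = 31.8912 now.
Offer 40 ≥ 31.8912, so the landlord accepts.

Accept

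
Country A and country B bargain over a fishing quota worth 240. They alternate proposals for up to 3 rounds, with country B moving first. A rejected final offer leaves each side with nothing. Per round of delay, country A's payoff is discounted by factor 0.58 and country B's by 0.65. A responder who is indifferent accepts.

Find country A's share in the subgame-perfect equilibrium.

Round 3 (country B proposes): rejection yields 0 for country A; country B offers 0 and keeps 240.
Round 2 (country A proposes): country B can get 240 next round, worth 0.65 × 240 = 156 now, so country A offers 156, keeping 84.
Round 1 (country B proposes): country A can get 84 next round, worth 0.58 × 84 = 48.72 now; country B offers that and keeps 191.28.

48.72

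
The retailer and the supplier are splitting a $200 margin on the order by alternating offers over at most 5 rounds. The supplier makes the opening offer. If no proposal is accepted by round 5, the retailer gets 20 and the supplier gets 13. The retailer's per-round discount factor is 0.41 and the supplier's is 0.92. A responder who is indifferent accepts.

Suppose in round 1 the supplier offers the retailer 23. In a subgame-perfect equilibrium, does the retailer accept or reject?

Accept

Work out the retailer's continuation value if the offer is rejected.
Round 5 (the supplier proposes): the retailer gets 20 if talks fail, so the supplier offers 20 and keeps 180.
Round 4 (the retailer proposes): the supplier can get 180 next round, worth 0.92 × 180 = 165.6 now, so the retailer offers 165.6, keeping 34.4.
Round 3 (the supplier proposes): the retailer can get 34.4 next round, worth 0.41 × 34.4 = 14.104 now, so the supplier offers 14.104, keeping 185.896.
Round 2 (the retailer proposes): the supplier can get 185.896 next round, worth 0.92 × 185.896 = 171.02432 now. The retailer offers 171.02432 and keeps 200 − 171.02432 = 28.97568.
So by rejecting in round 1, the retailer gets 28.97568 next round, worth 0.41 × 28.97568 = 11.8800288 now.
Offer 23 ≥ 11.8800288, so the retailer accepts.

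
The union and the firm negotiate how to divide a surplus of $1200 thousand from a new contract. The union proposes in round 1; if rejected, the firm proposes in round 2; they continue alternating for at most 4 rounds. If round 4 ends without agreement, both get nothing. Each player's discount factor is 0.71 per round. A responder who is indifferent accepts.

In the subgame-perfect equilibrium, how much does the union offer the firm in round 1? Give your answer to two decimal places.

676.57

Round 4 (the firm proposes): the union will accept anything ≥ 0, so the firm offers 0 and keeps 1200.
Round 3 (the union proposes): the firm can get 1200 next round, worth 0.71 × 1200 = 852 now, so the union offers 852, keeping 348.
Round 2 (the firm proposes): the union can get 348 next round, worth 0.71 × 348 = 247.08 now. The firm offers 247.08 and keeps 1200 − 247.08 = 952.92.
Round 1 (the union proposes): the firm can get 952.92 next round, worth 0.71 × 952.92 = 676.5732 now; the union offers that and keeps 523.4268.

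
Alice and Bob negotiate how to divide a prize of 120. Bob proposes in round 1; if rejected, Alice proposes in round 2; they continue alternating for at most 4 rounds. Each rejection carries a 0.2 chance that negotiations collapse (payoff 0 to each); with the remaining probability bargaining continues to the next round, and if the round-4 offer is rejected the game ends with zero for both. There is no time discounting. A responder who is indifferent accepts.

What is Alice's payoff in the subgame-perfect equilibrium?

Round 4 (Alice proposes): rejection yields 0 for Bob; Alice offers 0 and keeps 120.
Round 3 (Bob proposes): rejecting gives Alice an expected 0.8 × 120 = 96, so Bob offers 96, keeping 24.
Round 2 (Alice proposes): rejecting gives Bob an expected 0.8 × 24 = 19.2. Alice offers 19.2 and keeps 120 − 19.2 = 100.8.
Round 1 (Bob proposes): rejecting gives Alice an expected 0.8 × 100.8 = 80.64, so Bob offers 80.64, keeping 39.36.

80.64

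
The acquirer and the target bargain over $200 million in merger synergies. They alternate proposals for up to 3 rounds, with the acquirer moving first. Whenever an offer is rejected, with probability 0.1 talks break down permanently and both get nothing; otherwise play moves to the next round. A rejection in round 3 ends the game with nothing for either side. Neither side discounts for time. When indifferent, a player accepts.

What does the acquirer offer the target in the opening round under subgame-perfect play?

Round 3 (the acquirer proposes): the target will accept anything ≥ 0, so the acquirer offers 0 and keeps 200.
Round 2 (the target proposes): rejecting gives the acquirer an expected 0.9 × 200 = 180, so the target offers 180, keeping 20.
Round 1 (the acquirer proposes): rejecting gives the target an expected 0.9 × 20 = 18; the acquirer offers that and keeps 182.

18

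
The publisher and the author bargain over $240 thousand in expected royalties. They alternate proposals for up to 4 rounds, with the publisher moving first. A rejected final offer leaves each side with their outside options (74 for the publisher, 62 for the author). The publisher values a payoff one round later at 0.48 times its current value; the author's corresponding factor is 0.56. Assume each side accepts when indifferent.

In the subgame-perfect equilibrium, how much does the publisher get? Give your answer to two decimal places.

145.12

Round 4 (the author proposes): the publisher gets 74 if talks fail, so the author offers 74 and keeps 166.
Round 3 (the publisher proposes): the author can get 166 next round, worth 0.56 × 166 = 92.96 now. The publisher offers 92.96 and keeps 240 − 92.96 = 147.04.
Round 2 (the author proposes): the publisher can get 147.04 next round, worth 0.48 × 147.04 = 70.5792 now, so the author offers 70.5792, keeping 169.4208.
Round 1 (the publisher proposes): the author can get 169.4208 next round, worth 0.56 × 169.4208 = 94.875648 now, so the publisher offers 94.875648, keeping 145.124352.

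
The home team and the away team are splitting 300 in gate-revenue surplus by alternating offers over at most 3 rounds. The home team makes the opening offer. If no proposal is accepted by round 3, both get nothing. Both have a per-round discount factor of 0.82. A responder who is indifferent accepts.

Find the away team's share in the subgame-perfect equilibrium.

Round 3 (the home team proposes): the away team will accept anything ≥ 0, so the home team offers 0 and keeps 300.
Round 2 (the away team proposes): the home team can get 300 next round, worth 0.82 × 300 = 246 now. The away team offers 246 and keeps 300 − 246 = 54.
Round 1 (the home team proposes): the away team can get 54 next round, worth 0.82 × 54 = 44.28 now. The home team offers 44.28 and keeps 300 − 44.28 = 255.72.

44.28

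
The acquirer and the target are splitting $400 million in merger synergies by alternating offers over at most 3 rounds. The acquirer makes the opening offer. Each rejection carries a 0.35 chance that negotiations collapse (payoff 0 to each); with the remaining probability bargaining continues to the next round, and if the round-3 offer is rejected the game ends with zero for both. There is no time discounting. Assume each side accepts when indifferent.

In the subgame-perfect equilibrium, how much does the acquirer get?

309

Round 3 (the acquirer proposes): rejection yields 0 for the target; the acquirer offers 0 and keeps 400.
Round 2 (the target proposes): rejecting gives the acquirer an expected 0.65 × 400 = 260; the target offers that and keeps 140.
Round 1 (the acquirer proposes): rejecting gives the target an expected 0.65 × 140 = 91. The acquirer offers 91 and keeps 400 − 91 = 309.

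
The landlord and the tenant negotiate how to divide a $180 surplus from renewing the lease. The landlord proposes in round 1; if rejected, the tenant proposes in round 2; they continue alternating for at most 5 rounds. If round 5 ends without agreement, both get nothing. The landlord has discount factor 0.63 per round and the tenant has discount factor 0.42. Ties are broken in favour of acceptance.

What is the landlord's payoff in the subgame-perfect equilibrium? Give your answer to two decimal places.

144.63

Round 5 (the landlord proposes): rejection yields 0 for the tenant; the landlord offers 0 and keeps 180.
Round 4 (the tenant proposes): the landlord can get 180 next round, worth 0.63 × 180 = 113.4 now; the tenant offers that and keeps 66.6.
Round 3 (the landlord proposes): the tenant can get 66.6 next round, worth 0.42 × 66.6 = 27.972 now, so the landlord offers 27.972, keeping 152.028.
Round 2 (the tenant proposes): the landlord can get 152.028 next round, worth 0.63 × 152.028 = 95.77764 now, so the tenant offers 95.77764, keeping 84.22236.
Round 1 (the landlord proposes): the tenant can get 84.22236 next round, worth 0.42 × 84.22236 = 35.3733912 now, so the landlord offers 35.3733912, keeping 144.6266088.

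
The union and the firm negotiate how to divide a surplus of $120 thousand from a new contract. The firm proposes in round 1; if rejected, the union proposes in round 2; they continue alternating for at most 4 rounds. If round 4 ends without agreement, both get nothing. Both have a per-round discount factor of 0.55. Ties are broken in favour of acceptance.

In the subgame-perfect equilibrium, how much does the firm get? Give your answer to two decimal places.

By backward induction:
Round 4 (the union proposes): the firm will accept anything ≥ 0, so the union offers 0 and keeps 120.
Round 3 (the firm proposes): the union can get 120 next round, worth 0.55 × 120 = 66 now. The firm offers 66 and keeps 120 − 66 = 54.
Round 2 (the union proposes): the firm can get 54 next round, worth 0.55 × 54 = 29.7 now; the union offers that and keeps 90.3.
Round 1 (the firm proposes): the union can get 90.3 next round, worth 0.55 × 90.3 = 49.665 now; the firm offers that and keeps 70.335.

70.34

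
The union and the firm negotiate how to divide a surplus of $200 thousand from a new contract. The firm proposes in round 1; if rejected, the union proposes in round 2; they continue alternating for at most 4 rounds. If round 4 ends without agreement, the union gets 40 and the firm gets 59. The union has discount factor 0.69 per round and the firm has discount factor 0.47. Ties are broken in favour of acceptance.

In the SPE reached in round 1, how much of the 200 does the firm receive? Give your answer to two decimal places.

Round 4 (the union proposes): the firm gets 59 if talks fail, so the union offers 59 and keeps 141.
Round 3 (the firm proposes): the union can get 141 next round, worth 0.69 × 141 = 97.29 now; the firm offers that and keeps 102.71.
Round 2 (the union proposes): the firm can get 102.71 next round, worth 0.47 × 102.71 = 48.2737 now. The union offers 48.2737 and keeps 200 − 48.2737 = 151.7263.
Round 1 (the firm proposes): the union can get 151.7263 next round, worth 0.69 × 151.7263 = 104.691147 now. The firm offers 104.691147 and keeps 200 − 104.691147 = 95.308853.

95.31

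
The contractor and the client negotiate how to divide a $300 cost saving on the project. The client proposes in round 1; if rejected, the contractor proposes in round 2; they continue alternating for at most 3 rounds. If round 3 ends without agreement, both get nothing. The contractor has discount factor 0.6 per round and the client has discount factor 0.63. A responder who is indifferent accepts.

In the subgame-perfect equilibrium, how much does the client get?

233.4

Work backward from the last round.
Round 3 (the client proposes): rejection yields 0 for the contractor; the client offers 0 and keeps 300.
Round 2 (the contractor proposes): the client can get 300 next round, worth 0.63 × 300 = 189 now, so the contractor offers 189, keeping 111.
Round 1 (the client proposes): the contractor can get 111 next round, worth 0.6 × 111 = 66.6 now; the client offers that and keeps 233.4.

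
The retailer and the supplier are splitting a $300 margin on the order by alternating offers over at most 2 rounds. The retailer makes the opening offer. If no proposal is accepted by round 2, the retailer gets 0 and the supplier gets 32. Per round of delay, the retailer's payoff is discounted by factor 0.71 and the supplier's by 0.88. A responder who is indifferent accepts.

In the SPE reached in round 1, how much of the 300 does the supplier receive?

Round 2 (the supplier proposes): rejection yields 0 for the retailer; the supplier offers 0 and keeps 300.
Round 1 (the retailer proposes): the supplier can get 300 next round, worth 0.88 × 300 = 264 now. The retailer offers 264 and keeps 300 − 264 = 36.

264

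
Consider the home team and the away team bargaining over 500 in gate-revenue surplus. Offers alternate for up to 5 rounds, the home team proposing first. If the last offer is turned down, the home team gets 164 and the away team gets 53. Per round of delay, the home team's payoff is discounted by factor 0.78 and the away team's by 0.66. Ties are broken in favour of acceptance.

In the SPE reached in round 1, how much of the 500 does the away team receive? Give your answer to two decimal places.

124.02

Work backward from the last round.
Round 5 (the home team proposes): the away team gets 53 if talks fail, so the home team offers 53 and keeps 447.
Round 4 (the away team proposes): the home team can get 447 next round, worth 0.78 × 447 = 348.66 now. The away team offers 348.66 and keeps 500 − 348.66 = 151.34.
Round 3 (the home team proposes): the away team can get 151.34 next round, worth 0.66 × 151.34 = 99.8844 now. The home team offers 99.8844 and keeps 500 − 99.8844 = 400.1156.
Round 2 (the away team proposes): the home team can get 400.1156 next round, worth 0.78 × 400.1156 = 312.090168 now. The away team offers 312.090168 and keeps 500 − 312.090168 = 187.909832.
Round 1 (the home team proposes): the away team can get 187.909832 next round, worth 0.66 × 187.909832 = 124.02048912 now, so the home team offers 124.02048912, keeping 375.97951088.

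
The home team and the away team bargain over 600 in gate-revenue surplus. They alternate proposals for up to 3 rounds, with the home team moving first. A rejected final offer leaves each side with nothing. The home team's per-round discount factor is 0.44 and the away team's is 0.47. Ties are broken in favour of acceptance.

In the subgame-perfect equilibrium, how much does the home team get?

Round 3 (the home team proposes): the away team will accept anything ≥ 0, so the home team offers 0 and keeps 600.
Round 2 (the away team proposes): the home team can get 600 next round, worth 0.44 × 600 = 264 now; the away team offers that and keeps 336.
Round 1 (the home team proposes): the away team can get 336 next round, worth 0.47 × 336 = 157.92 now, so the home team offers 157.92, keeping 442.08.

442.08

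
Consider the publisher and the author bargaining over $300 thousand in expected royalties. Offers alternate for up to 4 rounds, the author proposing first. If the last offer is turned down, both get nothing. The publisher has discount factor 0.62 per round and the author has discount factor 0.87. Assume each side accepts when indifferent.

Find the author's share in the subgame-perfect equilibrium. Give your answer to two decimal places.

Round 4 (the publisher proposes): rejection yields 0 for the author; the publisher offers 0 and keeps 300.
Round 3 (the author proposes): the publisher can get 300 next round, worth 0.62 × 300 = 186 now, so the author offers 186, keeping 114.
Round 2 (the publisher proposes): the author can get 114 next round, worth 0.87 × 114 = 99.18 now. The publisher offers 99.18 and keeps 300 − 99.18 = 200.82.
Round 1 (the author proposes): the publisher can get 200.82 next round, worth 0.62 × 200.82 = 124.5084 now; the author offers that and keeps 175.4916.

175.49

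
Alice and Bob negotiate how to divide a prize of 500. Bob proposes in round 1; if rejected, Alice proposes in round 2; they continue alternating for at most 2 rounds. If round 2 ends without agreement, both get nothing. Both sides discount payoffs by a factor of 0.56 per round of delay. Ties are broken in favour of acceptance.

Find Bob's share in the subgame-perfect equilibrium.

Round 2 (Alice proposes): rejection yields 0 for Bob; Alice offers 0 and keeps 500.
Round 1 (Bob proposes): Alice can get 500 next round, worth 0.56 × 500 = 280 now, so Bob offers 280, keeping 220.

220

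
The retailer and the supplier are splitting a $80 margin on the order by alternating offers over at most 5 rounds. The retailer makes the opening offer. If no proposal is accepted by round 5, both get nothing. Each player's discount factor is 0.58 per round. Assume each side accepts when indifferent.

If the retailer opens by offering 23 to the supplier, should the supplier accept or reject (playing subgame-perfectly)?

Reject

Round 5 (the retailer proposes): the supplier will accept anything ≥ 0, so the retailer offers 0 and keeps 80.
Round 4 (the supplier proposes): the retailer can get 80 next round, worth 0.58 × 80 = 46.4 now. The supplier offers 46.4 and keeps 80 − 46.4 = 33.6.
Round 3 (the retailer proposes): the supplier can get 33.6 next round, worth 0.58 × 33.6 = 19.488 now. The retailer offers 19.488 and keeps 80 − 19.488 = 60.512.
Round 2 (the supplier proposes): the retailer can get 60.512 next round, worth 0.58 × 60.512 = 35.09696 now. The supplier offers 35.09696 and keeps 80 − 35.09696 = 44.90304.
So by rejecting in round 1, the supplier gets 44.90304 next round, worth 0.58 × 44.90304 = 26.0437632 now.
Offer 23 < 26.0437632, so the supplier rejects.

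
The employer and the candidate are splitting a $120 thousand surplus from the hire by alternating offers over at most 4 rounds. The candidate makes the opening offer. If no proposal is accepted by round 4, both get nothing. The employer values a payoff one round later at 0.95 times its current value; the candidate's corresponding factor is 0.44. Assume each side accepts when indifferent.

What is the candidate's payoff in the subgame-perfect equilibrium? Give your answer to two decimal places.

Round 4 (the employer proposes): the candidate will accept anything ≥ 0, so the employer offers 0 and keeps 120.
Round 3 (the candidate proposes): the employer can get 120 next round, worth 0.95 × 120 = 114 now. The candidate offers 114 and keeps 120 − 114 = 6.
Round 2 (the employer proposes): the candidate can get 6 next round, worth 0.44 × 6 = 2.64 now. The employer offers 2.64 and keeps 120 − 2.64 = 117.36.
Round 1 (the candidate proposes): the employer can get 117.36 next round, worth 0.95 × 117.36 = 111.492 now; the candidate offers that and keeps 8.508.

8.51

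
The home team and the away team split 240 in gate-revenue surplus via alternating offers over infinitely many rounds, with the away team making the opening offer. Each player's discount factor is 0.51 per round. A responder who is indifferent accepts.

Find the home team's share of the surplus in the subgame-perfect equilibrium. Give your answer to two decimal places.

When the away team proposes, the home team accepts any offer worth at least 0.51 times what the home team would get by proposing next round; and vice versa.
This gives x = 240 − 0.51y and y = 240 − 0.51x, where x and y are each side's share when it proposes.
Hence (1 − 0.51·0.51)x = 240(1 − 0.51), i.e. 0.7399·x = 117.6.
x ≈ 158.9404; the home team's share is 240 − x ≈ 81.0596.

81.06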